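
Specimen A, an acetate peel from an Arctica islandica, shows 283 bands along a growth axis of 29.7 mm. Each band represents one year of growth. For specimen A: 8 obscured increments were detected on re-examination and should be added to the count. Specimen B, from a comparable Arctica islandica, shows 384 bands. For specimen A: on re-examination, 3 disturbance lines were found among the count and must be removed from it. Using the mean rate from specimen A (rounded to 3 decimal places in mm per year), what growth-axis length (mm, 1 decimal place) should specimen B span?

Specimen A: after corrections the count is 283 − 3 + 8 = 288 bands.
A: 29.7 mm over 288 years gives 29.7 / 288 ≈ 0.103 mm/year.
For B, 0.103 mm/year × 384 years = 39.6 mm.

39.6 mm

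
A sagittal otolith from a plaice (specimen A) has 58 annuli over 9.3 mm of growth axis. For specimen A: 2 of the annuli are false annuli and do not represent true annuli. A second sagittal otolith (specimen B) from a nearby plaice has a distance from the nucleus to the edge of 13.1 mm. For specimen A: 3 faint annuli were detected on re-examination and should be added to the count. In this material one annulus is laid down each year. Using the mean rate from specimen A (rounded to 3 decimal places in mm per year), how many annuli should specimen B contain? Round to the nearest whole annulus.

83 annuli

Specimen A: adjusted count: 58 − 2 + 3 = 59 annuli.
A: Extension rate ≈ 9.3 / 59 = 0.158 mm/year.
Specimen B: 13.1 mm / 0.158 mm per year = 82.91 years ≈ 83 annuli.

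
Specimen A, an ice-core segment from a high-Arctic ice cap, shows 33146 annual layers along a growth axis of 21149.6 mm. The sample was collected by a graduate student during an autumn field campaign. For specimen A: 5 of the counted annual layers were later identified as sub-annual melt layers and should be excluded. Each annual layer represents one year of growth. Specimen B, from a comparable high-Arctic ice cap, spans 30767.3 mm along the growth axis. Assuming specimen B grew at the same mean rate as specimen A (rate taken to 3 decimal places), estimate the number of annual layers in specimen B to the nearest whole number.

48225 annual layers

Specimen A: adjusted count: 33146 − 5 = 33141 annual layers.
A: Extension rate ≈ 21149.6 / 33141 = 0.638 mm per year.
For B, 30767.3 / 0.638 = 48224.61 years ≈ 48225 annual layers.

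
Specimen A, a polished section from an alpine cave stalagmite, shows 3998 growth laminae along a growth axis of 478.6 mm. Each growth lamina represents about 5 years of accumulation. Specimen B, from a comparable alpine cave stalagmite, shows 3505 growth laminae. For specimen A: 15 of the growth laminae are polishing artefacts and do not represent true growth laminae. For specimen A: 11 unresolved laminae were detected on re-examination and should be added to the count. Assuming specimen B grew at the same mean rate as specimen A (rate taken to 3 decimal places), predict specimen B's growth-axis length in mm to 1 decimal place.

Specimen A: correcting the raw count gives 3998 − 15 + 11 = 3994 true growth laminae.
Specimen A: multiplying by 5 years per growth lamina: 3994 × 5 = 19970 years.
A: Mean rate = 478.6 mm / 19970 years ≈ 0.024 mm per year.
Specimen B: 3505 growth laminae at 5 years each span 3505 × 5 = 17525 years. Length of B = 0.024 × 17525 = 420.6 mm.

420.6 mm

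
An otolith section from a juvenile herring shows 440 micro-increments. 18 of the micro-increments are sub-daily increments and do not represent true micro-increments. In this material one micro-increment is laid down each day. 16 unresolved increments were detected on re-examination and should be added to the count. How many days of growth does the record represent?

438 days

True micro-increment count = 440 − 18 + 16 = 438.
With a one-to-one micro-increment periodicity this is 438 days.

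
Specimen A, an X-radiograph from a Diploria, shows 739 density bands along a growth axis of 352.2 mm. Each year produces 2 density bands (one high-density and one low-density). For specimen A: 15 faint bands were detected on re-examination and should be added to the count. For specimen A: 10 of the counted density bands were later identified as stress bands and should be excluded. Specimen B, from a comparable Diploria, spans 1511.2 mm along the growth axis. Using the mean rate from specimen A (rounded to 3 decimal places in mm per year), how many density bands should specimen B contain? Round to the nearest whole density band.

Specimen A: after corrections the count is 739 − 10 + 15 = 744 density bands.
Specimen A: dividing by 2 density bands per year: 744 / 2 = 372 years.
A: Mean rate = 352.2 mm / 372 years ≈ 0.947 mm/yr.
B spans 1511.2 / 0.947 = 1595.78 years; at 2 density bands per year that is 1595.78 × 2 ≈ 3192 density bands.

3192 density bands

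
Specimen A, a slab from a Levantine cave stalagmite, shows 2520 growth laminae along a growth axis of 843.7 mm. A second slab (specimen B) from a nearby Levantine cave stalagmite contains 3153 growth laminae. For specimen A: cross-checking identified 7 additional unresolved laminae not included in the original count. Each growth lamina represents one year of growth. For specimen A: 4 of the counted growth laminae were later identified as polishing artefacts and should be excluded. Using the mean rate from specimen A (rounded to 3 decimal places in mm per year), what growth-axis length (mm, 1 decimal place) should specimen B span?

Specimen A: correcting the raw count gives 2520 − 4 + 7 = 2523 true growth laminae.
A: Mean rate = 843.7 mm / 2523 years ≈ 0.334 mm/year.
B's length ≈ 0.334 × 3153 = 1053.1 mm.

1053.1 mm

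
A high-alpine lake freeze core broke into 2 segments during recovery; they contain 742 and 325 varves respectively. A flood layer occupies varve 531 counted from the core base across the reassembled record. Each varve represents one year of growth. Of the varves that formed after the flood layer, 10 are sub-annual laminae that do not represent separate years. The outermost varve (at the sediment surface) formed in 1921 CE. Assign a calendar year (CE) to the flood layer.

Total varves = 742 + 325 = 1067.
Between varve 531 and the sediment surface there are 1067 − 531 = 536 varves.
Excluding 10 false varves: 536 − 10 = 526.
1921 − 526 = 1395 CE.

1395 CE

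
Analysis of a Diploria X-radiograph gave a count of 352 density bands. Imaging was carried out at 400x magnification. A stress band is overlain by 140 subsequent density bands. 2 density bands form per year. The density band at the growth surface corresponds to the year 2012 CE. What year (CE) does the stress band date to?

140 density bands post-date the stress band.
140 density bands at 2 per year is 140 / 2 = 70 years.
The density band at the growth surface is 2012 CE, so the stress band dates to 2012 − 70 = 1942 CE.

1942 CE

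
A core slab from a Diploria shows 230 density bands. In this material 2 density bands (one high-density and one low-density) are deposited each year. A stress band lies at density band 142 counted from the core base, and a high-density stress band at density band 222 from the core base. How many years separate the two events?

The two markers are separated by 222 − 142 = 80 density bands.
With 2 density bands per year, 80 / 2 = 40 years.

40 years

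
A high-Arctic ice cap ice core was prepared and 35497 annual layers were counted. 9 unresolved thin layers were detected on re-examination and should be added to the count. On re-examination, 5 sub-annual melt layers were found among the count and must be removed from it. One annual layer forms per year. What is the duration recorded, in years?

35501 years

Correcting the raw count gives 35497 − 5 + 9 = 35501 true annual layers.
One annual layer per year makes the duration 35501 years.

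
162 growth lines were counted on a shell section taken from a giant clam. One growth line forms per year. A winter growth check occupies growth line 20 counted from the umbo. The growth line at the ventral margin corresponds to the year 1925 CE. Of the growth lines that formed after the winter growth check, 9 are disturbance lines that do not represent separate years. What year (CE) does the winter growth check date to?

1792 CE

Between growth line 20 and the ventral margin there are 162 − 20 = 142 growth lines.
142 − 9 false = 133 true growth lines after the winter growth check.
Counting back 133 years from 1925 CE places the winter growth check in 1925 − 133 = 1792 CE.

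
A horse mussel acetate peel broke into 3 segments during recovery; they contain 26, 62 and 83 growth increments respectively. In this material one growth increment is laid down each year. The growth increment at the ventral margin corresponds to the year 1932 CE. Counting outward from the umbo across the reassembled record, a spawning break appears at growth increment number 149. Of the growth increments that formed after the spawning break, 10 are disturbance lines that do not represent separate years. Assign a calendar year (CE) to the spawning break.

Total growth increments = 26 + 62 + 83 = 171.
Between growth increment 149 and the ventral margin there are 171 − 149 = 22 growth increments.
Excluding 10 false growth increments: 22 − 10 = 12.
The growth increment at the ventral margin is 1932 CE, so the spawning break dates to 1932 − 12 = 1920 CE.

1920 CE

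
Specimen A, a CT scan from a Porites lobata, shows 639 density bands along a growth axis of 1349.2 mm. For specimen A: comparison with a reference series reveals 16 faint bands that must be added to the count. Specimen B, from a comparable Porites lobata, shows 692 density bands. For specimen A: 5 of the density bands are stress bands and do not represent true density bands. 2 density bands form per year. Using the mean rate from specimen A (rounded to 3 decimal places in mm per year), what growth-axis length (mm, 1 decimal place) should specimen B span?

Specimen A: after corrections the count is 639 − 5 + 16 = 650 density bands.
Specimen A: 650 density bands at 2 per year is 650 / 2 = 325 years.
A: 1349.2 mm over 325 years gives 1349.2 / 325 ≈ 4.151 mm per year.
Specimen B: 692 density bands at 2 per year is 692 / 2 = 346 years. B's length ≈ 4.151 × 346 = 1436.2 mm.

1436.2 mm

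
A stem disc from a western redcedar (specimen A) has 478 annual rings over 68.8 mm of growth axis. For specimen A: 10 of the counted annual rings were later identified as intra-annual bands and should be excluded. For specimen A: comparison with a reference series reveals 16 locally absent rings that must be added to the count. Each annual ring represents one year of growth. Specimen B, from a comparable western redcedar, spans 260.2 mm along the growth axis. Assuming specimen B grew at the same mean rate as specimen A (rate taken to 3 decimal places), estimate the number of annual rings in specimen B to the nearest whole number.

Specimen A: true annual ring count = 478 − 10 + 16 = 484.
A: Extension rate ≈ 68.8 / 484 = 0.142 mm/year.
For B, 260.2 / 0.142 = 1832.39 years ≈ 1832 annual rings.

1832 annual rings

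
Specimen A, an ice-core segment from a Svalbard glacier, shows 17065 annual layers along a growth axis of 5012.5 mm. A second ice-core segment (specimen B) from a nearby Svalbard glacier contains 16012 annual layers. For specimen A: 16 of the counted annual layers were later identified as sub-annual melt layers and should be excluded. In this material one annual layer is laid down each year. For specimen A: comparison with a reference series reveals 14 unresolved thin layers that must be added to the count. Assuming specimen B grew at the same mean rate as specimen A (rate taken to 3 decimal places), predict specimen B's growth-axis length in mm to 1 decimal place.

4707.5 mm

Specimen A: adjusted count: 17065 − 16 + 14 = 17063 annual layers.
A: Mean rate = 5012.5 mm / 17063 years ≈ 0.294 mm/year.
Length of B = 0.294 × 16012 = 4707.5 mm.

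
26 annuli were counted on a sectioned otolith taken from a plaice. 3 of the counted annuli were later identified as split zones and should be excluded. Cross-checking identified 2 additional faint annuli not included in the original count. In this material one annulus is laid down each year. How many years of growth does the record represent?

Correcting the raw count gives 26 − 3 + 2 = 25 true annuli.
One annulus per year makes the duration 25 years.

25 years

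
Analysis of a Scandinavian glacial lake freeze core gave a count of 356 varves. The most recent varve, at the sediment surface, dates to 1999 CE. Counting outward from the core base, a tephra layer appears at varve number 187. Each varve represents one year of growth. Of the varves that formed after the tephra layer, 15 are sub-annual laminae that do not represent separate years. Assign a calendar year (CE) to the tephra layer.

1845 CE

Between varve 187 and the sediment surface there are 356 − 187 = 169 varves.
Removing the 15 false varves leaves 169 − 15 = 154 true varves beyond the tephra layer.
1999 − 154 = 1845 CE.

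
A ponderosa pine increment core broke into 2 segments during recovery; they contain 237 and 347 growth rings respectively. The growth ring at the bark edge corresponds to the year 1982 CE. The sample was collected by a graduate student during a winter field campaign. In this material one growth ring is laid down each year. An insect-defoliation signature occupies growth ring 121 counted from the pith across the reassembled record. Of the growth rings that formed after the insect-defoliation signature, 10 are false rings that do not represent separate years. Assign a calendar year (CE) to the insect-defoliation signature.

Total growth rings = 237 + 347 = 584.
Between growth ring 121 and the bark edge there are 584 − 121 = 463 growth rings.
Excluding 10 false growth rings: 463 − 10 = 453.
Counting back 453 years from 1982 CE places the insect-defoliation signature in 1982 − 453 = 1529 CE.

1529 CE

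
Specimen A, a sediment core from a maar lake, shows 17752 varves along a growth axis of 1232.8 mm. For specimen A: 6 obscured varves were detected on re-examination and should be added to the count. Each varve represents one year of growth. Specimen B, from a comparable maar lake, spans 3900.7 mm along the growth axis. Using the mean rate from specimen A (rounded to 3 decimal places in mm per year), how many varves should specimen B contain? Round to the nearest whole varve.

56532 varves

Specimen A: adjusted count: 17752 + 6 = 17758 varves.
A: Extension rate ≈ 1232.8 / 17758 = 0.069 mm per year.
For B, 3900.7 / 0.069 = 56531.88 years ≈ 56532 varves.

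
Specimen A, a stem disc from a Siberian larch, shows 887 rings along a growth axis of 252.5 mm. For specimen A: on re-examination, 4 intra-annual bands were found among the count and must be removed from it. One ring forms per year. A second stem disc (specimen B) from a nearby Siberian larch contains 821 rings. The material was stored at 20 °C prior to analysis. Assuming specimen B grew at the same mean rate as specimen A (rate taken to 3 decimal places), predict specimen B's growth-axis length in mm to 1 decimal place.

Specimen A: after corrections the count is 887 − 4 = 883 rings.
A: 252.5 mm over 883 years gives 252.5 / 883 ≈ 0.286 mm per year.
For B, 0.286 mm/year × 821 years = 234.8 mm.

234.8 mm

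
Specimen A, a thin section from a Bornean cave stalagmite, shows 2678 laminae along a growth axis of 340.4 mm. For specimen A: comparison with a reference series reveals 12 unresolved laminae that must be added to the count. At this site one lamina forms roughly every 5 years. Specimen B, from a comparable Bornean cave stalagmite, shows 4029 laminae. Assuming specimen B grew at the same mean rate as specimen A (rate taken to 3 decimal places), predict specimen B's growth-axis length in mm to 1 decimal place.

503.6 mm

Specimen A: after corrections the count is 2678 + 12 = 2690 laminae.
Specimen A: at 5 years per lamina, 2690 × 5 = 13450 years.
A: 340.4 mm over 13450 years gives 340.4 / 13450 ≈ 0.025 mm per year.
Specimen B: multiplying by 5 years per lamina: 4029 × 5 = 20145 years. B's length ≈ 0.025 × 20145 = 503.6 mm.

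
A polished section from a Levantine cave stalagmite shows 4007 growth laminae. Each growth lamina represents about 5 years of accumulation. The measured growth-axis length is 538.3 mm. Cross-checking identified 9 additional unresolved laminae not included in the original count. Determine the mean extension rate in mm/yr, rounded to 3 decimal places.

0.027 mm/yr

True growth lamina count = 4007 + 9 = 4016.
At 5 years per growth lamina, 4016 × 5 = 20080 years.
Mean rate = 538.3 mm / 20080 years ≈ 0.027 mm/yr.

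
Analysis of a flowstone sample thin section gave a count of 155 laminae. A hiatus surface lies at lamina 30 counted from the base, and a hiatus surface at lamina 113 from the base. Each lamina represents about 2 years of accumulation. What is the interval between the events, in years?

166 years

The two markers are separated by 113 − 30 = 83 laminae.
83 laminae at 2 years each span 83 × 2 = 166 years.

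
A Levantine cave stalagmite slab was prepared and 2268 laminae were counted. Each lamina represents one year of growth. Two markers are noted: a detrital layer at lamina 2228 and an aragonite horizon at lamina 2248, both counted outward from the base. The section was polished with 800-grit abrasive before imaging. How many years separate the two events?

20 yr

Separation: 2248 − 2228 = 20 laminae.
At one lamina per year, 20 years elapsed between them.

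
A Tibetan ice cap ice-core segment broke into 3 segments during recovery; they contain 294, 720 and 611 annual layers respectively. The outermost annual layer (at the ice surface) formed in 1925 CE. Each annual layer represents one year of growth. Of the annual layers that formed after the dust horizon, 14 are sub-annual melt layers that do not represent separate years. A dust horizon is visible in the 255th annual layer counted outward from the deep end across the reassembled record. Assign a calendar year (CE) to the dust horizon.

Total annual layers = 294 + 720 + 611 = 1625.
The dust horizon sits at annual layer 255 from the deep end, so 1625 − 255 = 1370 annual layers formed after it.
Removing the 14 false annual layers leaves 1370 − 14 = 1356 true annual layers beyond the dust horizon.
1925 − 1356 = 569 CE.

569 CE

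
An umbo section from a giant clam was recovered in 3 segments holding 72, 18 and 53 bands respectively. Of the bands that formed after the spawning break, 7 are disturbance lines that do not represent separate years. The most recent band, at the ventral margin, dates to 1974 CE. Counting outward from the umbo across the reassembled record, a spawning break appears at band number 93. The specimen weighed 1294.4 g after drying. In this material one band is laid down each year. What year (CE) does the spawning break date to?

Total bands = 72 + 18 + 53 = 143.
Between band 93 and the ventral margin there are 143 − 93 = 50 bands.
Removing the 7 false bands leaves 50 − 7 = 43 true bands beyond the spawning break.
Counting back 43 years from 1974 CE places the spawning break in 1974 − 43 = 1931 CE.

1931 CE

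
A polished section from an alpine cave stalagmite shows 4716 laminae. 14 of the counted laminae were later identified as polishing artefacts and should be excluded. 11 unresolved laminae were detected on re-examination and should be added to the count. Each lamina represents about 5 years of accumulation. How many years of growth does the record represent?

23565 yr

Adjusted count: 4716 − 14 + 11 = 4713 laminae.
4713 laminae at 5 years each span 4713 × 5 = 23565 years.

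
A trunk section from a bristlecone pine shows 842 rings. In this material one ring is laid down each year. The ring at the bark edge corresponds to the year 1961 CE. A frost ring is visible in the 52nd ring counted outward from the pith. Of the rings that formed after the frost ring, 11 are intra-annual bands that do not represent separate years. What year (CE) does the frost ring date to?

1182 CE

The frost ring sits at ring 52 from the pith, so 842 − 52 = 790 rings formed after it.
Removing the 11 false rings leaves 790 − 11 = 779 true rings beyond the frost ring.
1961 − 779 = 1182 CE.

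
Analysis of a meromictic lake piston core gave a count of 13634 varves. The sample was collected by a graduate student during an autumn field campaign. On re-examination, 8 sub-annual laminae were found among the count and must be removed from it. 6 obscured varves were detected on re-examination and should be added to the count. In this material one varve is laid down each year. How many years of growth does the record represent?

After corrections the count is 13634 − 8 + 6 = 13632 varves.
With a one-to-one varve periodicity this is 13632 years.

13632 years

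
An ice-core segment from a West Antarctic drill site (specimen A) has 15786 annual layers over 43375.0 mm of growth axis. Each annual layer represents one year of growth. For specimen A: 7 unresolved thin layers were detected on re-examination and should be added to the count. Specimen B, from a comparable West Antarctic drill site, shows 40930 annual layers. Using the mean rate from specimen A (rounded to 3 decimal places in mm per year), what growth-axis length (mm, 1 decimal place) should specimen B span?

Specimen A: adjusted count: 15786 + 7 = 15793 annual layers.
A: Extension rate ≈ 43375.0 / 15793 = 2.746 mm/year.
Length of B = 2.746 × 40930 = 112393.8 mm.

112393.8 mm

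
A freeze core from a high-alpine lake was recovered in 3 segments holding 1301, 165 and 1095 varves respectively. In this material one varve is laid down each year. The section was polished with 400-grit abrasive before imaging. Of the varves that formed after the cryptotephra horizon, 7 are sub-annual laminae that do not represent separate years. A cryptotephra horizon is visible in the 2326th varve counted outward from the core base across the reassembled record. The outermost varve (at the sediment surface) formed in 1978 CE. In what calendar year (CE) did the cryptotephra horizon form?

1750 CE

Total varves = 1301 + 165 + 1095 = 2561.
2561 − 2326 = 235 varves lie beyond the cryptotephra horizon toward the sediment surface.
235 − 7 false = 228 true varves after the cryptotephra horizon.
1978 − 228 = 1750 CE.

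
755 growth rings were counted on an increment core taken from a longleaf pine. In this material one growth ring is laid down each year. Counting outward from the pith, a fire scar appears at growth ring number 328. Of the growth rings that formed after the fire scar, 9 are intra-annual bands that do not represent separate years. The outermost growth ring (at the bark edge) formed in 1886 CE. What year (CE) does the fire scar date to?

The fire scar sits at growth ring 328 from the pith, so 755 − 328 = 427 growth rings formed after it.
427 − 9 false = 418 true growth rings after the fire scar.
The growth ring at the bark edge is 1886 CE, so the fire scar dates to 1886 − 418 = 1468 CE.

1468 CE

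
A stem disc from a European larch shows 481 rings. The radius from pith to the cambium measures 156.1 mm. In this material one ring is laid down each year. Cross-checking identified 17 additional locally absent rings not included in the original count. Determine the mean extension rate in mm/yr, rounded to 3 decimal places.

True ring count = 481 + 17 = 498.
Mean rate = 156.1 mm / 498 years ≈ 0.313 mm/yr.

0.313 mm/yr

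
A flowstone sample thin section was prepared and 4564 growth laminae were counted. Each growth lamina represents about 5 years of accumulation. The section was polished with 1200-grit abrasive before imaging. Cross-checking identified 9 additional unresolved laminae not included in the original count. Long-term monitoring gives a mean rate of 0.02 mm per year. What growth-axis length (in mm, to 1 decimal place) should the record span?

457.3 mm

Adjusted count: 4564 + 9 = 4573 growth laminae.
At 5 years per growth lamina, 4573 × 5 = 22865 years.
Length ≈ 0.02 × 22865 = 457.3 mm.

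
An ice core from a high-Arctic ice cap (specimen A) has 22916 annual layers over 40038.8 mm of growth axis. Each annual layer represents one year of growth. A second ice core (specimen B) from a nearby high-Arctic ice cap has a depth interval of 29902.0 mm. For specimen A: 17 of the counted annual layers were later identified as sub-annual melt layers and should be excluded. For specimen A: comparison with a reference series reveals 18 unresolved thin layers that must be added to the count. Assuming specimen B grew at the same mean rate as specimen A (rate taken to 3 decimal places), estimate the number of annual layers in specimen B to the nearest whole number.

17116 annual layers

Specimen A: adjusted count: 22916 − 17 + 18 = 22917 annual layers.
A: 40038.8 mm over 22917 years gives 40038.8 / 22917 ≈ 1.747 mm per year.
B spans 29902.0 / 1.747 = 17116.20 years ≈ 17116 annual layers.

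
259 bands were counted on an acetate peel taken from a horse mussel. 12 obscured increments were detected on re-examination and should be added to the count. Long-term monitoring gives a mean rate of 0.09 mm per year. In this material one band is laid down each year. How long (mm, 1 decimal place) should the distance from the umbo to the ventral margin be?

Correcting the raw count gives 259 + 12 = 271 true bands.
Length ≈ 0.09 × 271 = 24.4 mm.

24.4 mm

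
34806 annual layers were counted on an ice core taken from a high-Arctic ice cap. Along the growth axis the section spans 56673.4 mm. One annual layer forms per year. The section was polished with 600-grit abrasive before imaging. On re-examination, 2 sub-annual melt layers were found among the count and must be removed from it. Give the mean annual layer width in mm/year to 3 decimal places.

1.628 mm/year

After corrections the count is 34806 − 2 = 34804 annual layers.
Mean rate = 56673.4 mm / 34804 years ≈ 1.628 mm/year.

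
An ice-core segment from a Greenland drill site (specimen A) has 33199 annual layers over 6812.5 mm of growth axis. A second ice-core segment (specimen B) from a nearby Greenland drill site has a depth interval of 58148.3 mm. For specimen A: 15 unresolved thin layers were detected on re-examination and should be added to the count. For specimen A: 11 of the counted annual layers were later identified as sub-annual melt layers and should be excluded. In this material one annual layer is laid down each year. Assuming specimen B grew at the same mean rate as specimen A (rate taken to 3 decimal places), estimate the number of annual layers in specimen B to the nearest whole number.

283650 annual layers

Specimen A: correcting the raw count gives 33199 − 11 + 15 = 33203 true annual layers.
A: Extension rate ≈ 6812.5 / 33203 = 0.205 mm/yr.
Specimen B: 58148.3 mm / 0.205 mm per year = 283650.24 years ≈ 283650 annual layers.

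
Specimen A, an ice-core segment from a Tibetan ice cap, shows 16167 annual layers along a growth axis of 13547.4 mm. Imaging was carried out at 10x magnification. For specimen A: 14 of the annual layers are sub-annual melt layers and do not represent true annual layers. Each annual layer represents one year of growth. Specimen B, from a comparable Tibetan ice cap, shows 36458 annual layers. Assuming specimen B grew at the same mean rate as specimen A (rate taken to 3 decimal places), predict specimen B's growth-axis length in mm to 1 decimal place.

30588.3 mm

Specimen A: after corrections the count is 16167 − 14 = 16153 annual layers.
A: Mean rate = 13547.4 mm / 16153 years ≈ 0.839 mm per year.
Length of B = 0.839 × 36458 = 30588.3 mm.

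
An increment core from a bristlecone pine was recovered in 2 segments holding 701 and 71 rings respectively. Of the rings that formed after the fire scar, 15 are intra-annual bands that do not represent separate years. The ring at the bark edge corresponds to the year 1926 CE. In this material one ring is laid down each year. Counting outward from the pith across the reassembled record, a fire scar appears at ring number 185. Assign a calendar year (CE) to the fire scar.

Total rings = 701 + 71 = 772.
Between ring 185 and the bark edge there are 772 − 185 = 587 rings.
587 − 15 false = 572 true rings after the fire scar.
1926 − 572 = 1354 CE.

1354 CE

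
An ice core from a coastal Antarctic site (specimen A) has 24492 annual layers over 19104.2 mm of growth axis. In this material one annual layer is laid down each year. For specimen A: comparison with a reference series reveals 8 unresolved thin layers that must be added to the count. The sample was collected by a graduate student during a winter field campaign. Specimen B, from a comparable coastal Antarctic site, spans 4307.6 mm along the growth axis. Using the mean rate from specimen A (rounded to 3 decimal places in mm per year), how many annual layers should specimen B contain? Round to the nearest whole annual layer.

Specimen A: after corrections the count is 24492 + 8 = 24500 annual layers.
A: Extension rate ≈ 19104.2 / 24500 = 0.780 mm/yr.
For B, 4307.6 / 0.780 = 5522.56 years ≈ 5523 annual layers.

5523 annual layers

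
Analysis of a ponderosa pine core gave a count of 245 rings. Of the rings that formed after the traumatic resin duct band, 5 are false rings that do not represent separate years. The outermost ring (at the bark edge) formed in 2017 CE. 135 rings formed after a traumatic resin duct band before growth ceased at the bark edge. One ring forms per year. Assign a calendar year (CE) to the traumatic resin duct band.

1887 CE

135 rings formed after the traumatic resin duct band.
Removing the 5 false rings leaves 135 − 5 = 130 true rings beyond the traumatic resin duct band.
The ring at the bark edge is 2017 CE, so the traumatic resin duct band dates to 2017 − 130 = 1887 CE.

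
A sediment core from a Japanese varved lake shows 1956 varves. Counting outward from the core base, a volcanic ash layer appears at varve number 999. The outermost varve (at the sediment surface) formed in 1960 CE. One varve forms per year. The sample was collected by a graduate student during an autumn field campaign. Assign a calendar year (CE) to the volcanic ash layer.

The volcanic ash layer sits at varve 999 from the core base, so 1956 − 999 = 957 varves formed after it.
The varve at the sediment surface is 1960 CE, so the volcanic ash layer dates to 1960 − 957 = 1003 CE.

1003 CE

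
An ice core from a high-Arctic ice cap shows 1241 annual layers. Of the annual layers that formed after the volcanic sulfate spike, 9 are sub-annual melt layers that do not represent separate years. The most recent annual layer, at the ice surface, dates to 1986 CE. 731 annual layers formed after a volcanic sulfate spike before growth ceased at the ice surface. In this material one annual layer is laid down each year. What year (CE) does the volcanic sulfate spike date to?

1264 CE

There are 731 annual layers younger than the volcanic sulfate spike.
731 − 9 false = 722 true annual layers after the volcanic sulfate spike.
Counting back 722 years from 1986 CE places the volcanic sulfate spike in 1986 − 722 = 1264 CE.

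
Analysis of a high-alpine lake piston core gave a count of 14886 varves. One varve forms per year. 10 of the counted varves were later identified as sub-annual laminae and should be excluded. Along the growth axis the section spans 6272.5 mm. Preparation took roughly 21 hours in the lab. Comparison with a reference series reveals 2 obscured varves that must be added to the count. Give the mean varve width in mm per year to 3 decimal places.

Correcting the raw count gives 14886 − 10 + 2 = 14878 true varves.
Mean rate = 6272.5 mm / 14878 years ≈ 0.422 mm per year.

0.422 mm per year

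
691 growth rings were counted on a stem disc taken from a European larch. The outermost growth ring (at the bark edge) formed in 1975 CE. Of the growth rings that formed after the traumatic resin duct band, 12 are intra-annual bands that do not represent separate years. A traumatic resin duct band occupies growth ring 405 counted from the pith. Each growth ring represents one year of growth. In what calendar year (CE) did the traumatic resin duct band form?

1701 CE

The traumatic resin duct band sits at growth ring 405 from the pith, so 691 − 405 = 286 growth rings formed after it.
286 − 12 false = 274 true growth rings after the traumatic resin duct band.
The growth ring at the bark edge is 1975 CE, so the traumatic resin duct band dates to 1975 − 274 = 1701 CE.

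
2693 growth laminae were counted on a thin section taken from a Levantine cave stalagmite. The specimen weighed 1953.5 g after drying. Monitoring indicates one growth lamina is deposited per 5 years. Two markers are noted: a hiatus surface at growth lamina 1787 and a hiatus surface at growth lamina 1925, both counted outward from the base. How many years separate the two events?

1925 − 1787 = 138 growth laminae lie between the two events.
138 growth laminae at 5 years each span 138 × 5 = 690 years.

690 yr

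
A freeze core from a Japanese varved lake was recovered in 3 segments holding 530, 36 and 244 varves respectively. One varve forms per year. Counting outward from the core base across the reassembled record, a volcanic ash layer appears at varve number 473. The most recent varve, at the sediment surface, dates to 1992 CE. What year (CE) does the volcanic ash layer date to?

1655 CE

Total varves = 530 + 36 + 244 = 810.
Between varve 473 and the sediment surface there are 810 − 473 = 337 varves.
Counting back 337 years from 1992 CE places the volcanic ash layer in 1992 − 337 = 1655 CE.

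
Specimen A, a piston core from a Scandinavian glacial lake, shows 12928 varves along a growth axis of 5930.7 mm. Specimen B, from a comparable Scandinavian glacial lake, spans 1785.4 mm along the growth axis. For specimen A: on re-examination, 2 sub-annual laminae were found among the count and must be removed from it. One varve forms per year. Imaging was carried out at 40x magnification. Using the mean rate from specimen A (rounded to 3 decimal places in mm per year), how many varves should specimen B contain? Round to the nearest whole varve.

Specimen A: correcting the raw count gives 12928 − 2 = 12926 true varves.
A: 5930.7 mm over 12926 years gives 5930.7 / 12926 ≈ 0.459 mm/year.
For B, 1785.4 / 0.459 = 3889.76 years ≈ 3890 varves.

3890 varves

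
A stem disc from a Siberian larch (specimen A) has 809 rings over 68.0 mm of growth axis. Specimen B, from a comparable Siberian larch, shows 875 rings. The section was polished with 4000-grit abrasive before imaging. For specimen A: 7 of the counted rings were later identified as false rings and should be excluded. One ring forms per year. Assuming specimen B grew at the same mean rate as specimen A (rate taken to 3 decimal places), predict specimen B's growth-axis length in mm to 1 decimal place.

Specimen A: after corrections the count is 809 − 7 = 802 rings.
A: 68.0 mm over 802 years gives 68.0 / 802 ≈ 0.085 mm per year.
Length of B = 0.085 × 875 = 74.4 mm.

74.4 mm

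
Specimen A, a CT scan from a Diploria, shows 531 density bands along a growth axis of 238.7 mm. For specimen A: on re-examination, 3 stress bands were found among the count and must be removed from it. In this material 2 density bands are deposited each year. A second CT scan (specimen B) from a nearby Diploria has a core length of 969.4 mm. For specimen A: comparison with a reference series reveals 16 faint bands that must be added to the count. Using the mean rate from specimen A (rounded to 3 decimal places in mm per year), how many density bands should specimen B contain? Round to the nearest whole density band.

2208 density bands

Specimen A: adjusted count: 531 − 3 + 16 = 544 density bands.
Specimen A: dividing by 2 density bands per year: 544 / 2 = 272 years.
A: Mean rate = 238.7 mm / 272 years ≈ 0.878 mm/year.
Specimen B: 969.4 mm / 0.878 mm per year = 1104.10 years; at 2 density bands per year that is 1104.10 × 2 ≈ 2208 density bands.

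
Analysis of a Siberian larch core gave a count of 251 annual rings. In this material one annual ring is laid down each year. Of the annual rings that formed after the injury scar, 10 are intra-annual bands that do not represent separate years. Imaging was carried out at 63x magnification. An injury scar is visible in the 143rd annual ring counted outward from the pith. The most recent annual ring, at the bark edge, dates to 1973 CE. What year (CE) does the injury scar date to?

1875 CE

251 − 143 = 108 annual rings lie beyond the injury scar toward the bark edge.
Excluding 10 false annual rings: 108 − 10 = 98.
1973 − 98 = 1875 CE.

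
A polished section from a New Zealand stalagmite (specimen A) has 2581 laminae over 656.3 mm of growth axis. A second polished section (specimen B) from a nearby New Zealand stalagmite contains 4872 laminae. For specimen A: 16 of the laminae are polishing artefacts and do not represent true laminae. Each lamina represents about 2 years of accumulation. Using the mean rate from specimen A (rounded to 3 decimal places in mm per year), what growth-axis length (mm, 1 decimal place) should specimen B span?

1247.2 mm

Specimen A: adjusted count: 2581 − 16 = 2565 laminae.
Specimen A: at 2 years per lamina, 2565 × 2 = 5130 years.
A: Mean rate = 656.3 mm / 5130 years ≈ 0.128 mm/yr.
Specimen B: at 2 years per lamina, 4872 × 2 = 9744 years. Length of B = 0.128 × 9744 = 1247.2 mm.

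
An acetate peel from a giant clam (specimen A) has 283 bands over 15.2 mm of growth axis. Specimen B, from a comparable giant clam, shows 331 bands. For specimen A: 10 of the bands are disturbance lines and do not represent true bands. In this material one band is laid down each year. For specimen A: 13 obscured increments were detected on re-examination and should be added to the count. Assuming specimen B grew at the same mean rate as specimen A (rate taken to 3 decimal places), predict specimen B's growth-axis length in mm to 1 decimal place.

17.5 mm

Specimen A: correcting the raw count gives 283 − 10 + 13 = 286 true bands.
A: 15.2 mm over 286 years gives 15.2 / 286 ≈ 0.053 mm/year.
B's length ≈ 0.053 × 331 = 17.5 mm.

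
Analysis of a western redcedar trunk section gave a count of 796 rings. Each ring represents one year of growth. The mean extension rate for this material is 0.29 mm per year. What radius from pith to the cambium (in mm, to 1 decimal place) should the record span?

230.8 mm

796 years of growth are recorded.
796 years at 0.29 mm/year gives 0.29 × 796 = 230.8 mm.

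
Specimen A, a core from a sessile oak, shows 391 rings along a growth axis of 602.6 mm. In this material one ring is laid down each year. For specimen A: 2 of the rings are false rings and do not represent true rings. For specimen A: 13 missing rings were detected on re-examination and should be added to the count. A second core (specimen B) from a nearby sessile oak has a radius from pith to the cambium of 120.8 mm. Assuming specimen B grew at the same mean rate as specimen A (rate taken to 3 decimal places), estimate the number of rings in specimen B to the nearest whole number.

81 rings

Specimen A: adjusted count: 391 − 2 + 13 = 402 rings.
A: 602.6 mm over 402 years gives 602.6 / 402 ≈ 1.499 mm/yr.
Specimen B: 120.8 mm / 1.499 mm per year = 80.59 years ≈ 81 rings.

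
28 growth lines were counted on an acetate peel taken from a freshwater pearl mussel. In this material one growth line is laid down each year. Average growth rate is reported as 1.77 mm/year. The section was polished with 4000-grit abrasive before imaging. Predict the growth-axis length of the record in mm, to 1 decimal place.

28 years of growth are recorded.
Length ≈ 1.77 × 28 = 49.6 mm.

49.6 mm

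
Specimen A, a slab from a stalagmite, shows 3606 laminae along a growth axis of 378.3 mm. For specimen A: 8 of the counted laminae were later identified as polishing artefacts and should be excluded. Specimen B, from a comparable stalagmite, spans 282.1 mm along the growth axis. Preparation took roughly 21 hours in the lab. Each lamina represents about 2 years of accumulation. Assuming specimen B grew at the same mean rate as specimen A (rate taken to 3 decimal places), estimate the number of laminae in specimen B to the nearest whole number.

2661 laminae

Specimen A: adjusted count: 3606 − 8 = 3598 laminae.
Specimen A: multiplying by 2 years per lamina: 3598 × 2 = 7196 years.
A: Extension rate ≈ 378.3 / 7196 = 0.053 mm per year.
For B, 282.1 / 0.053 = 5322.64 years; at 2 years per lamina that is 5322.64 / 2 ≈ 2661 laminae.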